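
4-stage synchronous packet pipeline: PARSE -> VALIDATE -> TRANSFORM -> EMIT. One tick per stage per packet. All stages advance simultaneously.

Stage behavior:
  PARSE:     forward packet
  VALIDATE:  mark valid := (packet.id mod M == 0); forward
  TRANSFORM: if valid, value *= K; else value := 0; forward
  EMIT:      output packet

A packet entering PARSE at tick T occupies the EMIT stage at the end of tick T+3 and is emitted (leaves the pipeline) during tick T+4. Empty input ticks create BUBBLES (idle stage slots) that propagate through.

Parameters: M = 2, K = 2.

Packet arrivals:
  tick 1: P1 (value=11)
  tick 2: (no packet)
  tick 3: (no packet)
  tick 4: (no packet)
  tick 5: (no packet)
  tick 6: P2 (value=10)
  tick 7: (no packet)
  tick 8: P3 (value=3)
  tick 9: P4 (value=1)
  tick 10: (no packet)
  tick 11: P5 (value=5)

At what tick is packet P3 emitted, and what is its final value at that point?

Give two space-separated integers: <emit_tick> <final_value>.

Tick 1: [PARSE:P1(v=11,ok=F), VALIDATE:-, TRANSFORM:-, EMIT:-] out:-; in:P1
Tick 2: [PARSE:-, VALIDATE:P1(v=11,ok=F), TRANSFORM:-, EMIT:-] out:-; in:-
Tick 3: [PARSE:-, VALIDATE:-, TRANSFORM:P1(v=0,ok=F), EMIT:-] out:-; in:-
Tick 4: [PARSE:-, VALIDATE:-, TRANSFORM:-, EMIT:P1(v=0,ok=F)] out:-; in:-
Tick 5: [PARSE:-, VALIDATE:-, TRANSFORM:-, EMIT:-] out:P1(v=0); in:-
Tick 6: [PARSE:P2(v=10,ok=F), VALIDATE:-, TRANSFORM:-, EMIT:-] out:-; in:P2
Tick 7: [PARSE:-, VALIDATE:P2(v=10,ok=T), TRANSFORM:-, EMIT:-] out:-; in:-
Tick 8: [PARSE:P3(v=3,ok=F), VALIDATE:-, TRANSFORM:P2(v=20,ok=T), EMIT:-] out:-; in:P3
Tick 9: [PARSE:P4(v=1,ok=F), VALIDATE:P3(v=3,ok=F), TRANSFORM:-, EMIT:P2(v=20,ok=T)] out:-; in:P4
Tick 10: [PARSE:-, VALIDATE:P4(v=1,ok=T), TRANSFORM:P3(v=0,ok=F), EMIT:-] out:P2(v=20); in:-
Tick 11: [PARSE:P5(v=5,ok=F), VALIDATE:-, TRANSFORM:P4(v=2,ok=T), EMIT:P3(v=0,ok=F)] out:-; in:P5
Tick 12: [PARSE:-, VALIDATE:P5(v=5,ok=F), TRANSFORM:-, EMIT:P4(v=2,ok=T)] out:P3(v=0); in:-
Tick 13: [PARSE:-, VALIDATE:-, TRANSFORM:P5(v=0,ok=F), EMIT:-] out:P4(v=2); in:-
Tick 14: [PARSE:-, VALIDATE:-, TRANSFORM:-, EMIT:P5(v=0,ok=F)] out:-; in:-
Tick 15: [PARSE:-, VALIDATE:-, TRANSFORM:-, EMIT:-] out:P5(v=0); in:-
P3: arrives tick 8, valid=False (id=3, id%2=1), emit tick 12, final value 0

Answer: 12 0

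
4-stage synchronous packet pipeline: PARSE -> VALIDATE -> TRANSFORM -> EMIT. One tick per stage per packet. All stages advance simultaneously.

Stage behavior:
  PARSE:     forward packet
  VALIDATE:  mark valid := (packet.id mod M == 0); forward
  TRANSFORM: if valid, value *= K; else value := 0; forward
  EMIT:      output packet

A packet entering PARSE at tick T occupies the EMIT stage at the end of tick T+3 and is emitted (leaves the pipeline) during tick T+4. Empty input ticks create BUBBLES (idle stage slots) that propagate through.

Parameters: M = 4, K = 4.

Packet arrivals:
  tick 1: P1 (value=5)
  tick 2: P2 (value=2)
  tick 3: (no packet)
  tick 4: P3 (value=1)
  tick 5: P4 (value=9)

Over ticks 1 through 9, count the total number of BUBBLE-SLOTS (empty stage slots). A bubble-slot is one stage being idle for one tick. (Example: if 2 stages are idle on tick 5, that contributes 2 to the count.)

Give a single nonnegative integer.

Answer: 20

Derivation:
Tick 1: [PARSE:P1(v=5,ok=F), VALIDATE:-, TRANSFORM:-, EMIT:-] out:-; bubbles=3
Tick 2: [PARSE:P2(v=2,ok=F), VALIDATE:P1(v=5,ok=F), TRANSFORM:-, EMIT:-] out:-; bubbles=2
Tick 3: [PARSE:-, VALIDATE:P2(v=2,ok=F), TRANSFORM:P1(v=0,ok=F), EMIT:-] out:-; bubbles=2
Tick 4: [PARSE:P3(v=1,ok=F), VALIDATE:-, TRANSFORM:P2(v=0,ok=F), EMIT:P1(v=0,ok=F)] out:-; bubbles=1
Tick 5: [PARSE:P4(v=9,ok=F), VALIDATE:P3(v=1,ok=F), TRANSFORM:-, EMIT:P2(v=0,ok=F)] out:P1(v=0); bubbles=1
Tick 6: [PARSE:-, VALIDATE:P4(v=9,ok=T), TRANSFORM:P3(v=0,ok=F), EMIT:-] out:P2(v=0); bubbles=2
Tick 7: [PARSE:-, VALIDATE:-, TRANSFORM:P4(v=36,ok=T), EMIT:P3(v=0,ok=F)] out:-; bubbles=2
Tick 8: [PARSE:-, VALIDATE:-, TRANSFORM:-, EMIT:P4(v=36,ok=T)] out:P3(v=0); bubbles=3
Tick 9: [PARSE:-, VALIDATE:-, TRANSFORM:-, EMIT:-] out:P4(v=36); bubbles=4
Total bubble-slots: 20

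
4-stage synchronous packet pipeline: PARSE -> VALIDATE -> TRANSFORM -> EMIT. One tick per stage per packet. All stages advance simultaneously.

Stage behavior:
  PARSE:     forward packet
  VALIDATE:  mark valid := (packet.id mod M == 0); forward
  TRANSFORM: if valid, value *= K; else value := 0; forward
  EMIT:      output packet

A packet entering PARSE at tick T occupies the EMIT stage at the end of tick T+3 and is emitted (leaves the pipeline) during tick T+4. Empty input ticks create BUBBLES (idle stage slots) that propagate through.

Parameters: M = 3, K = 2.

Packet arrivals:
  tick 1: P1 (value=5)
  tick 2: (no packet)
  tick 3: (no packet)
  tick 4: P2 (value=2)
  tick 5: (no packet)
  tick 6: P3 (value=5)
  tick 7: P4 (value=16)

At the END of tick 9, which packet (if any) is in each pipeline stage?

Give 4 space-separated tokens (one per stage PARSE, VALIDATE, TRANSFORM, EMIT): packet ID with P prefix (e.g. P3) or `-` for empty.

Answer: - - P4 P3

Derivation:
Tick 1: [PARSE:P1(v=5,ok=F), VALIDATE:-, TRANSFORM:-, EMIT:-] out:-; in:P1
Tick 2: [PARSE:-, VALIDATE:P1(v=5,ok=F), TRANSFORM:-, EMIT:-] out:-; in:-
Tick 3: [PARSE:-, VALIDATE:-, TRANSFORM:P1(v=0,ok=F), EMIT:-] out:-; in:-
Tick 4: [PARSE:P2(v=2,ok=F), VALIDATE:-, TRANSFORM:-, EMIT:P1(v=0,ok=F)] out:-; in:P2
Tick 5: [PARSE:-, VALIDATE:P2(v=2,ok=F), TRANSFORM:-, EMIT:-] out:P1(v=0); in:-
Tick 6: [PARSE:P3(v=5,ok=F), VALIDATE:-, TRANSFORM:P2(v=0,ok=F), EMIT:-] out:-; in:P3
Tick 7: [PARSE:P4(v=16,ok=F), VALIDATE:P3(v=5,ok=T), TRANSFORM:-, EMIT:P2(v=0,ok=F)] out:-; in:P4
Tick 8: [PARSE:-, VALIDATE:P4(v=16,ok=F), TRANSFORM:P3(v=10,ok=T), EMIT:-] out:P2(v=0); in:-
Tick 9: [PARSE:-, VALIDATE:-, TRANSFORM:P4(v=0,ok=F), EMIT:P3(v=10,ok=T)] out:-; in:-
At end of tick 9: ['-', '-', 'P4', 'P3']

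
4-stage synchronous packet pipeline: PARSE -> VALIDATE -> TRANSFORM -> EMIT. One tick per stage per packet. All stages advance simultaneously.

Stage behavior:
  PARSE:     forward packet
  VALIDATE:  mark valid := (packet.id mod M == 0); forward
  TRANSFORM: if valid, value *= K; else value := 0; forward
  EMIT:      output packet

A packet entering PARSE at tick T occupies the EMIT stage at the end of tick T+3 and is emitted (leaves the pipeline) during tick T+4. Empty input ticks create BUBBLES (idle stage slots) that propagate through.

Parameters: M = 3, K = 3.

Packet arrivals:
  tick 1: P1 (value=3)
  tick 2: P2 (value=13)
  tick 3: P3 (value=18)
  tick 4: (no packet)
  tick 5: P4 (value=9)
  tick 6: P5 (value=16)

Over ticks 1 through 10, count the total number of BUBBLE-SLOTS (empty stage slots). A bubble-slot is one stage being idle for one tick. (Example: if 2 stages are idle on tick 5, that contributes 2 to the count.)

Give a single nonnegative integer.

Answer: 20

Derivation:
Tick 1: [PARSE:P1(v=3,ok=F), VALIDATE:-, TRANSFORM:-, EMIT:-] out:-; bubbles=3
Tick 2: [PARSE:P2(v=13,ok=F), VALIDATE:P1(v=3,ok=F), TRANSFORM:-, EMIT:-] out:-; bubbles=2
Tick 3: [PARSE:P3(v=18,ok=F), VALIDATE:P2(v=13,ok=F), TRANSFORM:P1(v=0,ok=F), EMIT:-] out:-; bubbles=1
Tick 4: [PARSE:-, VALIDATE:P3(v=18,ok=T), TRANSFORM:P2(v=0,ok=F), EMIT:P1(v=0,ok=F)] out:-; bubbles=1
Tick 5: [PARSE:P4(v=9,ok=F), VALIDATE:-, TRANSFORM:P3(v=54,ok=T), EMIT:P2(v=0,ok=F)] out:P1(v=0); bubbles=1
Tick 6: [PARSE:P5(v=16,ok=F), VALIDATE:P4(v=9,ok=F), TRANSFORM:-, EMIT:P3(v=54,ok=T)] out:P2(v=0); bubbles=1
Tick 7: [PARSE:-, VALIDATE:P5(v=16,ok=F), TRANSFORM:P4(v=0,ok=F), EMIT:-] out:P3(v=54); bubbles=2
Tick 8: [PARSE:-, VALIDATE:-, TRANSFORM:P5(v=0,ok=F), EMIT:P4(v=0,ok=F)] out:-; bubbles=2
Tick 9: [PARSE:-, VALIDATE:-, TRANSFORM:-, EMIT:P5(v=0,ok=F)] out:P4(v=0); bubbles=3
Tick 10: [PARSE:-, VALIDATE:-, TRANSFORM:-, EMIT:-] out:P5(v=0); bubbles=4
Total bubble-slots: 20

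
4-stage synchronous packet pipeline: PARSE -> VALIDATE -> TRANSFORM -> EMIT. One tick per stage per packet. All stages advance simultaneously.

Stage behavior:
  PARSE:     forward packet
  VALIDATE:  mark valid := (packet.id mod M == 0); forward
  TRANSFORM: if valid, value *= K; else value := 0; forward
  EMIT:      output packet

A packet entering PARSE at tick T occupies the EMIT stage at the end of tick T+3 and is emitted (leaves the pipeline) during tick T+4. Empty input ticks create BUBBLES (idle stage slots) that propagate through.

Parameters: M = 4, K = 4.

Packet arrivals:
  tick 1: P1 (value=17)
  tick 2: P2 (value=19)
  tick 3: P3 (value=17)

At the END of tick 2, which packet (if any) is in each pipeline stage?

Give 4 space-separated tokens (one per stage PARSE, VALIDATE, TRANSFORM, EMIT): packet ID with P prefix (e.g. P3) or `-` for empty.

Answer: P2 P1 - -

Derivation:
Tick 1: [PARSE:P1(v=17,ok=F), VALIDATE:-, TRANSFORM:-, EMIT:-] out:-; in:P1
Tick 2: [PARSE:P2(v=19,ok=F), VALIDATE:P1(v=17,ok=F), TRANSFORM:-, EMIT:-] out:-; in:P2
At end of tick 2: ['P2', 'P1', '-', '-']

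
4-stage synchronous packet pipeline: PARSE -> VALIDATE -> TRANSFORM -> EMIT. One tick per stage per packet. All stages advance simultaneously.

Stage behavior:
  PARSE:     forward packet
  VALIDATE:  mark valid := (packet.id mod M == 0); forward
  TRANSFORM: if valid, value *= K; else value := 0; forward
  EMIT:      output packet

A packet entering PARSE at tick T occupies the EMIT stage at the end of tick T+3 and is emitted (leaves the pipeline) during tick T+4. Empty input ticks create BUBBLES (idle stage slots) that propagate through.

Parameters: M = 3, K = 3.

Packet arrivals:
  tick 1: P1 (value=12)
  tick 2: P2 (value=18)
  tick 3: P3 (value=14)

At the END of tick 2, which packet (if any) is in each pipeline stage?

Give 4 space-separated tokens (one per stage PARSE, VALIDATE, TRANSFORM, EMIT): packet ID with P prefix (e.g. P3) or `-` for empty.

Answer: P2 P1 - -

Derivation:
Tick 1: [PARSE:P1(v=12,ok=F), VALIDATE:-, TRANSFORM:-, EMIT:-] out:-; in:P1
Tick 2: [PARSE:P2(v=18,ok=F), VALIDATE:P1(v=12,ok=F), TRANSFORM:-, EMIT:-] out:-; in:P2
At end of tick 2: ['P2', 'P1', '-', '-']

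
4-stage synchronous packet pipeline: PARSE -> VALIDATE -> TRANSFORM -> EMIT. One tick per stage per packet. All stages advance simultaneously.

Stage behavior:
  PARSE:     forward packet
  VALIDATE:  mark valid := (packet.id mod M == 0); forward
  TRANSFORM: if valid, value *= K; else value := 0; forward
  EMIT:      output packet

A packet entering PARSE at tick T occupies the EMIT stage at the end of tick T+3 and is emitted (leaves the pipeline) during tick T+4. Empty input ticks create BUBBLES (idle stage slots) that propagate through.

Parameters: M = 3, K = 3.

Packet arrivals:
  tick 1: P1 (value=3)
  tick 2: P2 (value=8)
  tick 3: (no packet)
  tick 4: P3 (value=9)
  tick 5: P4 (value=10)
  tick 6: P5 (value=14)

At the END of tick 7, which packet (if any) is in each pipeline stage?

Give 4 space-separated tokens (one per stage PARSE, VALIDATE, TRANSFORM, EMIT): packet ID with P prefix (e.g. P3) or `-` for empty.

Answer: - P5 P4 P3

Derivation:
Tick 1: [PARSE:P1(v=3,ok=F), VALIDATE:-, TRANSFORM:-, EMIT:-] out:-; in:P1
Tick 2: [PARSE:P2(v=8,ok=F), VALIDATE:P1(v=3,ok=F), TRANSFORM:-, EMIT:-] out:-; in:P2
Tick 3: [PARSE:-, VALIDATE:P2(v=8,ok=F), TRANSFORM:P1(v=0,ok=F), EMIT:-] out:-; in:-
Tick 4: [PARSE:P3(v=9,ok=F), VALIDATE:-, TRANSFORM:P2(v=0,ok=F), EMIT:P1(v=0,ok=F)] out:-; in:P3
Tick 5: [PARSE:P4(v=10,ok=F), VALIDATE:P3(v=9,ok=T), TRANSFORM:-, EMIT:P2(v=0,ok=F)] out:P1(v=0); in:P4
Tick 6: [PARSE:P5(v=14,ok=F), VALIDATE:P4(v=10,ok=F), TRANSFORM:P3(v=27,ok=T), EMIT:-] out:P2(v=0); in:P5
Tick 7: [PARSE:-, VALIDATE:P5(v=14,ok=F), TRANSFORM:P4(v=0,ok=F), EMIT:P3(v=27,ok=T)] out:-; in:-
At end of tick 7: ['-', 'P5', 'P4', 'P3']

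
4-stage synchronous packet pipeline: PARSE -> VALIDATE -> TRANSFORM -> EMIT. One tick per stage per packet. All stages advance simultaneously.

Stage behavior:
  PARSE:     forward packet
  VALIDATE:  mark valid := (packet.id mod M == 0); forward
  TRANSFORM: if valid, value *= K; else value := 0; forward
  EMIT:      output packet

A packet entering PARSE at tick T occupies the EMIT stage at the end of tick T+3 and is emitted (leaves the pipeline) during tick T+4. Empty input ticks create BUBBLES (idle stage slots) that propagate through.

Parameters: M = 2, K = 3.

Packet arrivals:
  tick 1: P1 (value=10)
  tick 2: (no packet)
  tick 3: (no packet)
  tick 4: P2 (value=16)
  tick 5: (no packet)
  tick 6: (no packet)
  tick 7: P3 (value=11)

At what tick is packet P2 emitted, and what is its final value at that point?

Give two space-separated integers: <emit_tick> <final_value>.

Tick 1: [PARSE:P1(v=10,ok=F), VALIDATE:-, TRANSFORM:-, EMIT:-] out:-; in:P1
Tick 2: [PARSE:-, VALIDATE:P1(v=10,ok=F), TRANSFORM:-, EMIT:-] out:-; in:-
Tick 3: [PARSE:-, VALIDATE:-, TRANSFORM:P1(v=0,ok=F), EMIT:-] out:-; in:-
Tick 4: [PARSE:P2(v=16,ok=F), VALIDATE:-, TRANSFORM:-, EMIT:P1(v=0,ok=F)] out:-; in:P2
Tick 5: [PARSE:-, VALIDATE:P2(v=16,ok=T), TRANSFORM:-, EMIT:-] out:P1(v=0); in:-
Tick 6: [PARSE:-, VALIDATE:-, TRANSFORM:P2(v=48,ok=T), EMIT:-] out:-; in:-
Tick 7: [PARSE:P3(v=11,ok=F), VALIDATE:-, TRANSFORM:-, EMIT:P2(v=48,ok=T)] out:-; in:P3
Tick 8: [PARSE:-, VALIDATE:P3(v=11,ok=F), TRANSFORM:-, EMIT:-] out:P2(v=48); in:-
Tick 9: [PARSE:-, VALIDATE:-, TRANSFORM:P3(v=0,ok=F), EMIT:-] out:-; in:-
Tick 10: [PARSE:-, VALIDATE:-, TRANSFORM:-, EMIT:P3(v=0,ok=F)] out:-; in:-
Tick 11: [PARSE:-, VALIDATE:-, TRANSFORM:-, EMIT:-] out:P3(v=0); in:-
P2: arrives tick 4, valid=True (id=2, id%2=0), emit tick 8, final value 48

Answer: 8 48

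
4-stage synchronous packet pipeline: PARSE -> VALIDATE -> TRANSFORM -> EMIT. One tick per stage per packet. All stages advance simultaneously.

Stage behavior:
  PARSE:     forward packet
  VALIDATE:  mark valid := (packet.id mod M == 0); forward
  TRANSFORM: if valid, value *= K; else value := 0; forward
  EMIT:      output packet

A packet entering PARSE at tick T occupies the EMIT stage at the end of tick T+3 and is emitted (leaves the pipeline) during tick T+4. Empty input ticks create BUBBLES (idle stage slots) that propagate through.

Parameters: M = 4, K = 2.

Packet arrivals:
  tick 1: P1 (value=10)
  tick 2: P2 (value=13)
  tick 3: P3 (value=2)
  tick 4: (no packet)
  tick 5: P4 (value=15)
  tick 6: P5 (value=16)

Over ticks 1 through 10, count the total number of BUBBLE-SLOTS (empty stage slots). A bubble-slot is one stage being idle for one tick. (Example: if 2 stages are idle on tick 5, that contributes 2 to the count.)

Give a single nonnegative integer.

Tick 1: [PARSE:P1(v=10,ok=F), VALIDATE:-, TRANSFORM:-, EMIT:-] out:-; bubbles=3
Tick 2: [PARSE:P2(v=13,ok=F), VALIDATE:P1(v=10,ok=F), TRANSFORM:-, EMIT:-] out:-; bubbles=2
Tick 3: [PARSE:P3(v=2,ok=F), VALIDATE:P2(v=13,ok=F), TRANSFORM:P1(v=0,ok=F), EMIT:-] out:-; bubbles=1
Tick 4: [PARSE:-, VALIDATE:P3(v=2,ok=F), TRANSFORM:P2(v=0,ok=F), EMIT:P1(v=0,ok=F)] out:-; bubbles=1
Tick 5: [PARSE:P4(v=15,ok=F), VALIDATE:-, TRANSFORM:P3(v=0,ok=F), EMIT:P2(v=0,ok=F)] out:P1(v=0); bubbles=1
Tick 6: [PARSE:P5(v=16,ok=F), VALIDATE:P4(v=15,ok=T), TRANSFORM:-, EMIT:P3(v=0,ok=F)] out:P2(v=0); bubbles=1
Tick 7: [PARSE:-, VALIDATE:P5(v=16,ok=F), TRANSFORM:P4(v=30,ok=T), EMIT:-] out:P3(v=0); bubbles=2
Tick 8: [PARSE:-, VALIDATE:-, TRANSFORM:P5(v=0,ok=F), EMIT:P4(v=30,ok=T)] out:-; bubbles=2
Tick 9: [PARSE:-, VALIDATE:-, TRANSFORM:-, EMIT:P5(v=0,ok=F)] out:P4(v=30); bubbles=3
Tick 10: [PARSE:-, VALIDATE:-, TRANSFORM:-, EMIT:-] out:P5(v=0); bubbles=4
Total bubble-slots: 20

Answer: 20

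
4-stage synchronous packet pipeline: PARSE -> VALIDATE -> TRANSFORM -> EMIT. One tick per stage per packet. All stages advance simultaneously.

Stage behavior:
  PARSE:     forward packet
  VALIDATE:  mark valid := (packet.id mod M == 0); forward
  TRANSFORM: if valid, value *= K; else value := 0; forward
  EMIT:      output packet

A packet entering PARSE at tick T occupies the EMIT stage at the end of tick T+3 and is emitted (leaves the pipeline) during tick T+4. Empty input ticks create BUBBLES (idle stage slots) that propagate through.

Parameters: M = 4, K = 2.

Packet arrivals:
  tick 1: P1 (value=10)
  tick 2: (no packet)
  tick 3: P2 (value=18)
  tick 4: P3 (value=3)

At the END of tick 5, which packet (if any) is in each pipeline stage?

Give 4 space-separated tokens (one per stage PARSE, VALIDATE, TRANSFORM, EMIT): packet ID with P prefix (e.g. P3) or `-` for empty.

Answer: - P3 P2 -

Derivation:
Tick 1: [PARSE:P1(v=10,ok=F), VALIDATE:-, TRANSFORM:-, EMIT:-] out:-; in:P1
Tick 2: [PARSE:-, VALIDATE:P1(v=10,ok=F), TRANSFORM:-, EMIT:-] out:-; in:-
Tick 3: [PARSE:P2(v=18,ok=F), VALIDATE:-, TRANSFORM:P1(v=0,ok=F), EMIT:-] out:-; in:P2
Tick 4: [PARSE:P3(v=3,ok=F), VALIDATE:P2(v=18,ok=F), TRANSFORM:-, EMIT:P1(v=0,ok=F)] out:-; in:P3
Tick 5: [PARSE:-, VALIDATE:P3(v=3,ok=F), TRANSFORM:P2(v=0,ok=F), EMIT:-] out:P1(v=0); in:-
At end of tick 5: ['-', 'P3', 'P2', '-']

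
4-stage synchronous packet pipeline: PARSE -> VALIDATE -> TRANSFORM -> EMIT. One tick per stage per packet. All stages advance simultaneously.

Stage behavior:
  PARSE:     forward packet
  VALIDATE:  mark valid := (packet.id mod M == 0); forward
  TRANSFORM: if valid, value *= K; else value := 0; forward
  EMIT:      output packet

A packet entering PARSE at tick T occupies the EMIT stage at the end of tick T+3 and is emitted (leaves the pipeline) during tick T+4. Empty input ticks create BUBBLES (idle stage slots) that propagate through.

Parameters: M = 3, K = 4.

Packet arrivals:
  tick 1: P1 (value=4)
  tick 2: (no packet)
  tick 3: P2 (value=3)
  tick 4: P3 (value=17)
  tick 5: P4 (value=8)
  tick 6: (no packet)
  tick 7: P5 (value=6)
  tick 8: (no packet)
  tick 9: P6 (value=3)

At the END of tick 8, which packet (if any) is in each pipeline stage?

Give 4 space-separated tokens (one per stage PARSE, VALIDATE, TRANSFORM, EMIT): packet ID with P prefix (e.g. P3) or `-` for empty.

Answer: - P5 - P4

Derivation:
Tick 1: [PARSE:P1(v=4,ok=F), VALIDATE:-, TRANSFORM:-, EMIT:-] out:-; in:P1
Tick 2: [PARSE:-, VALIDATE:P1(v=4,ok=F), TRANSFORM:-, EMIT:-] out:-; in:-
Tick 3: [PARSE:P2(v=3,ok=F), VALIDATE:-, TRANSFORM:P1(v=0,ok=F), EMIT:-] out:-; in:P2
Tick 4: [PARSE:P3(v=17,ok=F), VALIDATE:P2(v=3,ok=F), TRANSFORM:-, EMIT:P1(v=0,ok=F)] out:-; in:P3
Tick 5: [PARSE:P4(v=8,ok=F), VALIDATE:P3(v=17,ok=T), TRANSFORM:P2(v=0,ok=F), EMIT:-] out:P1(v=0); in:P4
Tick 6: [PARSE:-, VALIDATE:P4(v=8,ok=F), TRANSFORM:P3(v=68,ok=T), EMIT:P2(v=0,ok=F)] out:-; in:-
Tick 7: [PARSE:P5(v=6,ok=F), VALIDATE:-, TRANSFORM:P4(v=0,ok=F), EMIT:P3(v=68,ok=T)] out:P2(v=0); in:P5
Tick 8: [PARSE:-, VALIDATE:P5(v=6,ok=F), TRANSFORM:-, EMIT:P4(v=0,ok=F)] out:P3(v=68); in:-
At end of tick 8: ['-', 'P5', '-', 'P4']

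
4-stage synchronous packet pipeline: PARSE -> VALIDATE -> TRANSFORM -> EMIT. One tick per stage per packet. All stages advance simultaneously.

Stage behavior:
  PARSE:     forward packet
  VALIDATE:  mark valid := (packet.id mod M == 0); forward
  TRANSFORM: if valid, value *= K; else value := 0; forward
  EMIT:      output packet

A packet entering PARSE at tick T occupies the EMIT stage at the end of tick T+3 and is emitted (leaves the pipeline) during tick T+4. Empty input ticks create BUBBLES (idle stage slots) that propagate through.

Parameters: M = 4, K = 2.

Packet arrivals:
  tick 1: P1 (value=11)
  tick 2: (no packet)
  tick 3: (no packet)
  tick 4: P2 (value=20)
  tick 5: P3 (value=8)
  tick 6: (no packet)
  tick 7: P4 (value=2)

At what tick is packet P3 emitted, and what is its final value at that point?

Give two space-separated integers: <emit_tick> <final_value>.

Answer: 9 0

Derivation:
Tick 1: [PARSE:P1(v=11,ok=F), VALIDATE:-, TRANSFORM:-, EMIT:-] out:-; in:P1
Tick 2: [PARSE:-, VALIDATE:P1(v=11,ok=F), TRANSFORM:-, EMIT:-] out:-; in:-
Tick 3: [PARSE:-, VALIDATE:-, TRANSFORM:P1(v=0,ok=F), EMIT:-] out:-; in:-
Tick 4: [PARSE:P2(v=20,ok=F), VALIDATE:-, TRANSFORM:-, EMIT:P1(v=0,ok=F)] out:-; in:P2
Tick 5: [PARSE:P3(v=8,ok=F), VALIDATE:P2(v=20,ok=F), TRANSFORM:-, EMIT:-] out:P1(v=0); in:P3
Tick 6: [PARSE:-, VALIDATE:P3(v=8,ok=F), TRANSFORM:P2(v=0,ok=F), EMIT:-] out:-; in:-
Tick 7: [PARSE:P4(v=2,ok=F), VALIDATE:-, TRANSFORM:P3(v=0,ok=F), EMIT:P2(v=0,ok=F)] out:-; in:P4
Tick 8: [PARSE:-, VALIDATE:P4(v=2,ok=T), TRANSFORM:-, EMIT:P3(v=0,ok=F)] out:P2(v=0); in:-
Tick 9: [PARSE:-, VALIDATE:-, TRANSFORM:P4(v=4,ok=T), EMIT:-] out:P3(v=0); in:-
Tick 10: [PARSE:-, VALIDATE:-, TRANSFORM:-, EMIT:P4(v=4,ok=T)] out:-; in:-
Tick 11: [PARSE:-, VALIDATE:-, TRANSFORM:-, EMIT:-] out:P4(v=4); in:-
P3: arrives tick 5, valid=False (id=3, id%4=3), emit tick 9, final value 0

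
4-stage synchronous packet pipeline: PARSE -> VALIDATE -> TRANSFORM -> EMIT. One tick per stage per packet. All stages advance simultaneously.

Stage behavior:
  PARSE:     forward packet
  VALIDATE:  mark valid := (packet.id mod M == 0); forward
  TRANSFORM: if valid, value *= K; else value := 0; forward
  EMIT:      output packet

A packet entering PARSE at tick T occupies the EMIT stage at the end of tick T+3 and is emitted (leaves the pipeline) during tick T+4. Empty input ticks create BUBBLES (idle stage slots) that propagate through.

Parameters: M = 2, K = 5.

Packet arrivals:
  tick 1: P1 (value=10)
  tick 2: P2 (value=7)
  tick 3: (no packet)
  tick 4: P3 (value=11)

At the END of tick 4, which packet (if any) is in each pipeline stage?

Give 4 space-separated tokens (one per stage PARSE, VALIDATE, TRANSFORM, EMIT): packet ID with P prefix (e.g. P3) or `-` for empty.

Answer: P3 - P2 P1

Derivation:
Tick 1: [PARSE:P1(v=10,ok=F), VALIDATE:-, TRANSFORM:-, EMIT:-] out:-; in:P1
Tick 2: [PARSE:P2(v=7,ok=F), VALIDATE:P1(v=10,ok=F), TRANSFORM:-, EMIT:-] out:-; in:P2
Tick 3: [PARSE:-, VALIDATE:P2(v=7,ok=T), TRANSFORM:P1(v=0,ok=F), EMIT:-] out:-; in:-
Tick 4: [PARSE:P3(v=11,ok=F), VALIDATE:-, TRANSFORM:P2(v=35,ok=T), EMIT:P1(v=0,ok=F)] out:-; in:P3
At end of tick 4: ['P3', '-', 'P2', 'P1']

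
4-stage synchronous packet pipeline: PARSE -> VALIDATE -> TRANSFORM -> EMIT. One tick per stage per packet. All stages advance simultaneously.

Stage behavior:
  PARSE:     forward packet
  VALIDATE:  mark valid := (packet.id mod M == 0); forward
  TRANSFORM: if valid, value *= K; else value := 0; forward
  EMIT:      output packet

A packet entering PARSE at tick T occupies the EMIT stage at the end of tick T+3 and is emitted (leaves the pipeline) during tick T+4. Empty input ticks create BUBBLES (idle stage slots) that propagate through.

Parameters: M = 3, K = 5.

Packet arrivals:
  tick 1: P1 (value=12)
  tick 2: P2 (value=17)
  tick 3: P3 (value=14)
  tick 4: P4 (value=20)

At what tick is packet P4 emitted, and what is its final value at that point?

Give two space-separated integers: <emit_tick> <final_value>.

Tick 1: [PARSE:P1(v=12,ok=F), VALIDATE:-, TRANSFORM:-, EMIT:-] out:-; in:P1
Tick 2: [PARSE:P2(v=17,ok=F), VALIDATE:P1(v=12,ok=F), TRANSFORM:-, EMIT:-] out:-; in:P2
Tick 3: [PARSE:P3(v=14,ok=F), VALIDATE:P2(v=17,ok=F), TRANSFORM:P1(v=0,ok=F), EMIT:-] out:-; in:P3
Tick 4: [PARSE:P4(v=20,ok=F), VALIDATE:P3(v=14,ok=T), TRANSFORM:P2(v=0,ok=F), EMIT:P1(v=0,ok=F)] out:-; in:P4
Tick 5: [PARSE:-, VALIDATE:P4(v=20,ok=F), TRANSFORM:P3(v=70,ok=T), EMIT:P2(v=0,ok=F)] out:P1(v=0); in:-
Tick 6: [PARSE:-, VALIDATE:-, TRANSFORM:P4(v=0,ok=F), EMIT:P3(v=70,ok=T)] out:P2(v=0); in:-
Tick 7: [PARSE:-, VALIDATE:-, TRANSFORM:-, EMIT:P4(v=0,ok=F)] out:P3(v=70); in:-
Tick 8: [PARSE:-, VALIDATE:-, TRANSFORM:-, EMIT:-] out:P4(v=0); in:-
P4: arrives tick 4, valid=False (id=4, id%3=1), emit tick 8, final value 0

Answer: 8 0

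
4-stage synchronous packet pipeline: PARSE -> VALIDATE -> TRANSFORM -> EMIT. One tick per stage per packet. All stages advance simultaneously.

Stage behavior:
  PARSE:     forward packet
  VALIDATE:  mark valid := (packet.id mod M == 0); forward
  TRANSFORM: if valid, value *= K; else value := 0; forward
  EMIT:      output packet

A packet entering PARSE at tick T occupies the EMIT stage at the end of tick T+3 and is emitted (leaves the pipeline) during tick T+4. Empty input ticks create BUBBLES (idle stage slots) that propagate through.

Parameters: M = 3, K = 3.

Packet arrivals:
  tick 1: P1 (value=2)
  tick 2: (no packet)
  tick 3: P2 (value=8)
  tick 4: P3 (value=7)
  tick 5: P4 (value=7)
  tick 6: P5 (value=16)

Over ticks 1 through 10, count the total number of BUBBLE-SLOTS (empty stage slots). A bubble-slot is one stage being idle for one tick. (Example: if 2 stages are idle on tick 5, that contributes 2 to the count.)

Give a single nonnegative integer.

Answer: 20

Derivation:
Tick 1: [PARSE:P1(v=2,ok=F), VALIDATE:-, TRANSFORM:-, EMIT:-] out:-; bubbles=3
Tick 2: [PARSE:-, VALIDATE:P1(v=2,ok=F), TRANSFORM:-, EMIT:-] out:-; bubbles=3
Tick 3: [PARSE:P2(v=8,ok=F), VALIDATE:-, TRANSFORM:P1(v=0,ok=F), EMIT:-] out:-; bubbles=2
Tick 4: [PARSE:P3(v=7,ok=F), VALIDATE:P2(v=8,ok=F), TRANSFORM:-, EMIT:P1(v=0,ok=F)] out:-; bubbles=1
Tick 5: [PARSE:P4(v=7,ok=F), VALIDATE:P3(v=7,ok=T), TRANSFORM:P2(v=0,ok=F), EMIT:-] out:P1(v=0); bubbles=1
Tick 6: [PARSE:P5(v=16,ok=F), VALIDATE:P4(v=7,ok=F), TRANSFORM:P3(v=21,ok=T), EMIT:P2(v=0,ok=F)] out:-; bubbles=0
Tick 7: [PARSE:-, VALIDATE:P5(v=16,ok=F), TRANSFORM:P4(v=0,ok=F), EMIT:P3(v=21,ok=T)] out:P2(v=0); bubbles=1
Tick 8: [PARSE:-, VALIDATE:-, TRANSFORM:P5(v=0,ok=F), EMIT:P4(v=0,ok=F)] out:P3(v=21); bubbles=2
Tick 9: [PARSE:-, VALIDATE:-, TRANSFORM:-, EMIT:P5(v=0,ok=F)] out:P4(v=0); bubbles=3
Tick 10: [PARSE:-, VALIDATE:-, TRANSFORM:-, EMIT:-] out:P5(v=0); bubbles=4
Total bubble-slots: 20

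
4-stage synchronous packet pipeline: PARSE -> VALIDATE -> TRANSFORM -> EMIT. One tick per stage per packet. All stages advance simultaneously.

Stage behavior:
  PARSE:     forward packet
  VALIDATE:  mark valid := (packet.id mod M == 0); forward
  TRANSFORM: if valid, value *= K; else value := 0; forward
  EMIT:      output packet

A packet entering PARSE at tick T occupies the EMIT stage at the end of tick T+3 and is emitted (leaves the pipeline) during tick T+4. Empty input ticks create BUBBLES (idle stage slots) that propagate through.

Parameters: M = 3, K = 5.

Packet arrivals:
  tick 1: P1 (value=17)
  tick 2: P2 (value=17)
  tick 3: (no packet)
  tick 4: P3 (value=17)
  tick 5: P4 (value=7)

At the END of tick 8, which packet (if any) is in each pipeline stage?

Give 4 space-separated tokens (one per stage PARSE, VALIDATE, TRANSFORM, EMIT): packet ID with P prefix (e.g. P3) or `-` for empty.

Answer: - - - P4

Derivation:
Tick 1: [PARSE:P1(v=17,ok=F), VALIDATE:-, TRANSFORM:-, EMIT:-] out:-; in:P1
Tick 2: [PARSE:P2(v=17,ok=F), VALIDATE:P1(v=17,ok=F), TRANSFORM:-, EMIT:-] out:-; in:P2
Tick 3: [PARSE:-, VALIDATE:P2(v=17,ok=F), TRANSFORM:P1(v=0,ok=F), EMIT:-] out:-; in:-
Tick 4: [PARSE:P3(v=17,ok=F), VALIDATE:-, TRANSFORM:P2(v=0,ok=F), EMIT:P1(v=0,ok=F)] out:-; in:P3
Tick 5: [PARSE:P4(v=7,ok=F), VALIDATE:P3(v=17,ok=T), TRANSFORM:-, EMIT:P2(v=0,ok=F)] out:P1(v=0); in:P4
Tick 6: [PARSE:-, VALIDATE:P4(v=7,ok=F), TRANSFORM:P3(v=85,ok=T), EMIT:-] out:P2(v=0); in:-
Tick 7: [PARSE:-, VALIDATE:-, TRANSFORM:P4(v=0,ok=F), EMIT:P3(v=85,ok=T)] out:-; in:-
Tick 8: [PARSE:-, VALIDATE:-, TRANSFORM:-, EMIT:P4(v=0,ok=F)] out:P3(v=85); in:-
At end of tick 8: ['-', '-', '-', 'P4']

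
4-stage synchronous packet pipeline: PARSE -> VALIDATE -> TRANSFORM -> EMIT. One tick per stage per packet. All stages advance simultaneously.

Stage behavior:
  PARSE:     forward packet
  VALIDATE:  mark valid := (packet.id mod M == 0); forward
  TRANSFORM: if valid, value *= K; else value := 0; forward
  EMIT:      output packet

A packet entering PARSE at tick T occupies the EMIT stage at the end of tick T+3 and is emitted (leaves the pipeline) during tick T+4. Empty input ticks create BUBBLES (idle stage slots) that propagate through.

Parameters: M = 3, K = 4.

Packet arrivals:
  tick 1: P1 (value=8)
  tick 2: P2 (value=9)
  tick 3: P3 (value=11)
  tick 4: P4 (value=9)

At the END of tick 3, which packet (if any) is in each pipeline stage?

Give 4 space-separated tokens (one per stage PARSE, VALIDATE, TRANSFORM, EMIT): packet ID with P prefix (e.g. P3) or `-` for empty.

Answer: P3 P2 P1 -

Derivation:
Tick 1: [PARSE:P1(v=8,ok=F), VALIDATE:-, TRANSFORM:-, EMIT:-] out:-; in:P1
Tick 2: [PARSE:P2(v=9,ok=F), VALIDATE:P1(v=8,ok=F), TRANSFORM:-, EMIT:-] out:-; in:P2
Tick 3: [PARSE:P3(v=11,ok=F), VALIDATE:P2(v=9,ok=F), TRANSFORM:P1(v=0,ok=F), EMIT:-] out:-; in:P3
At end of tick 3: ['P3', 'P2', 'P1', '-']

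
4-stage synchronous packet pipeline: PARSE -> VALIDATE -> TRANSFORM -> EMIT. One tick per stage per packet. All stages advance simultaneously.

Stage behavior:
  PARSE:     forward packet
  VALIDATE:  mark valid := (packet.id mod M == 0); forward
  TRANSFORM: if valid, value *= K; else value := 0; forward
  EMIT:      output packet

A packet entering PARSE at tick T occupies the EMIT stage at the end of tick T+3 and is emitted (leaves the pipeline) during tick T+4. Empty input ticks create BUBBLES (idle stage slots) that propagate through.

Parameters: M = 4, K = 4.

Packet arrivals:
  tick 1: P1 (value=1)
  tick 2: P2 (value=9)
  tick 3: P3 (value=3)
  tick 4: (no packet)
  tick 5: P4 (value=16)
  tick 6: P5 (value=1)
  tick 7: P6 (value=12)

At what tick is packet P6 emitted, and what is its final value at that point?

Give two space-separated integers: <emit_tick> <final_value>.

Answer: 11 0

Derivation:
Tick 1: [PARSE:P1(v=1,ok=F), VALIDATE:-, TRANSFORM:-, EMIT:-] out:-; in:P1
Tick 2: [PARSE:P2(v=9,ok=F), VALIDATE:P1(v=1,ok=F), TRANSFORM:-, EMIT:-] out:-; in:P2
Tick 3: [PARSE:P3(v=3,ok=F), VALIDATE:P2(v=9,ok=F), TRANSFORM:P1(v=0,ok=F), EMIT:-] out:-; in:P3
Tick 4: [PARSE:-, VALIDATE:P3(v=3,ok=F), TRANSFORM:P2(v=0,ok=F), EMIT:P1(v=0,ok=F)] out:-; in:-
Tick 5: [PARSE:P4(v=16,ok=F), VALIDATE:-, TRANSFORM:P3(v=0,ok=F), EMIT:P2(v=0,ok=F)] out:P1(v=0); in:P4
Tick 6: [PARSE:P5(v=1,ok=F), VALIDATE:P4(v=16,ok=T), TRANSFORM:-, EMIT:P3(v=0,ok=F)] out:P2(v=0); in:P5
Tick 7: [PARSE:P6(v=12,ok=F), VALIDATE:P5(v=1,ok=F), TRANSFORM:P4(v=64,ok=T), EMIT:-] out:P3(v=0); in:P6
Tick 8: [PARSE:-, VALIDATE:P6(v=12,ok=F), TRANSFORM:P5(v=0,ok=F), EMIT:P4(v=64,ok=T)] out:-; in:-
Tick 9: [PARSE:-, VALIDATE:-, TRANSFORM:P6(v=0,ok=F), EMIT:P5(v=0,ok=F)] out:P4(v=64); in:-
Tick 10: [PARSE:-, VALIDATE:-, TRANSFORM:-, EMIT:P6(v=0,ok=F)] out:P5(v=0); in:-
Tick 11: [PARSE:-, VALIDATE:-, TRANSFORM:-, EMIT:-] out:P6(v=0); in:-
P6: arrives tick 7, valid=False (id=6, id%4=2), emit tick 11, final value 0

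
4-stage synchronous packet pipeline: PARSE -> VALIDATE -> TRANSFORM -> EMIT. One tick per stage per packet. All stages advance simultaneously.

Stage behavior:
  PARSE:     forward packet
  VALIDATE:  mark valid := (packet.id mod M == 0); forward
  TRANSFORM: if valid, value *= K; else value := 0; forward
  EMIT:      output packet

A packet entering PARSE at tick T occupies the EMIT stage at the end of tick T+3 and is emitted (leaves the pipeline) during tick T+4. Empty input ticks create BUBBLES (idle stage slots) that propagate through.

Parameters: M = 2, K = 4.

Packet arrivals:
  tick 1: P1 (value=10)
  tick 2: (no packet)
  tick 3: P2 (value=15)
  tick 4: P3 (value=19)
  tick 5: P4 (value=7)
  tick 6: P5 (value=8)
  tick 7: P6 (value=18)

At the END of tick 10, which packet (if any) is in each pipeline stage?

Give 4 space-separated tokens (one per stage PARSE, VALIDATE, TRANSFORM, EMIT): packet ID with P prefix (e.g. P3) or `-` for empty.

Tick 1: [PARSE:P1(v=10,ok=F), VALIDATE:-, TRANSFORM:-, EMIT:-] out:-; in:P1
Tick 2: [PARSE:-, VALIDATE:P1(v=10,ok=F), TRANSFORM:-, EMIT:-] out:-; in:-
Tick 3: [PARSE:P2(v=15,ok=F), VALIDATE:-, TRANSFORM:P1(v=0,ok=F), EMIT:-] out:-; in:P2
Tick 4: [PARSE:P3(v=19,ok=F), VALIDATE:P2(v=15,ok=T), TRANSFORM:-, EMIT:P1(v=0,ok=F)] out:-; in:P3
Tick 5: [PARSE:P4(v=7,ok=F), VALIDATE:P3(v=19,ok=F), TRANSFORM:P2(v=60,ok=T), EMIT:-] out:P1(v=0); in:P4
Tick 6: [PARSE:P5(v=8,ok=F), VALIDATE:P4(v=7,ok=T), TRANSFORM:P3(v=0,ok=F), EMIT:P2(v=60,ok=T)] out:-; in:P5
Tick 7: [PARSE:P6(v=18,ok=F), VALIDATE:P5(v=8,ok=F), TRANSFORM:P4(v=28,ok=T), EMIT:P3(v=0,ok=F)] out:P2(v=60); in:P6
Tick 8: [PARSE:-, VALIDATE:P6(v=18,ok=T), TRANSFORM:P5(v=0,ok=F), EMIT:P4(v=28,ok=T)] out:P3(v=0); in:-
Tick 9: [PARSE:-, VALIDATE:-, TRANSFORM:P6(v=72,ok=T), EMIT:P5(v=0,ok=F)] out:P4(v=28); in:-
Tick 10: [PARSE:-, VALIDATE:-, TRANSFORM:-, EMIT:P6(v=72,ok=T)] out:P5(v=0); in:-
At end of tick 10: ['-', '-', '-', 'P6']

Answer: - - - P6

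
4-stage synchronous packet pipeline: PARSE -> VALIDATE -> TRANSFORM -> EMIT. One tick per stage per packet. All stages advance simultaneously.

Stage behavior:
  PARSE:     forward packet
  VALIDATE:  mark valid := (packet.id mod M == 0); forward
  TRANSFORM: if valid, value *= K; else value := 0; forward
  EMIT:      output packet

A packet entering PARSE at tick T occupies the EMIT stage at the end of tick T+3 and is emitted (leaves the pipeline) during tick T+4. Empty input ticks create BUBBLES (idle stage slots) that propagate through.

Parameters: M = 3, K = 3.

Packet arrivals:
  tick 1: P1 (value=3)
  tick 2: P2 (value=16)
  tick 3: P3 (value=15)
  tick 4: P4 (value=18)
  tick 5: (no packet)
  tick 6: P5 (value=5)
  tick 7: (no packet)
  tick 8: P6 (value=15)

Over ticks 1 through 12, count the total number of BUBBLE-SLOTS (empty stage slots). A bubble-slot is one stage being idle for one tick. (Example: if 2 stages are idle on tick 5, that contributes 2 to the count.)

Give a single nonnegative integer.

Tick 1: [PARSE:P1(v=3,ok=F), VALIDATE:-, TRANSFORM:-, EMIT:-] out:-; bubbles=3
Tick 2: [PARSE:P2(v=16,ok=F), VALIDATE:P1(v=3,ok=F), TRANSFORM:-, EMIT:-] out:-; bubbles=2
Tick 3: [PARSE:P3(v=15,ok=F), VALIDATE:P2(v=16,ok=F), TRANSFORM:P1(v=0,ok=F), EMIT:-] out:-; bubbles=1
Tick 4: [PARSE:P4(v=18,ok=F), VALIDATE:P3(v=15,ok=T), TRANSFORM:P2(v=0,ok=F), EMIT:P1(v=0,ok=F)] out:-; bubbles=0
Tick 5: [PARSE:-, VALIDATE:P4(v=18,ok=F), TRANSFORM:P3(v=45,ok=T), EMIT:P2(v=0,ok=F)] out:P1(v=0); bubbles=1
Tick 6: [PARSE:P5(v=5,ok=F), VALIDATE:-, TRANSFORM:P4(v=0,ok=F), EMIT:P3(v=45,ok=T)] out:P2(v=0); bubbles=1
Tick 7: [PARSE:-, VALIDATE:P5(v=5,ok=F), TRANSFORM:-, EMIT:P4(v=0,ok=F)] out:P3(v=45); bubbles=2
Tick 8: [PARSE:P6(v=15,ok=F), VALIDATE:-, TRANSFORM:P5(v=0,ok=F), EMIT:-] out:P4(v=0); bubbles=2
Tick 9: [PARSE:-, VALIDATE:P6(v=15,ok=T), TRANSFORM:-, EMIT:P5(v=0,ok=F)] out:-; bubbles=2
Tick 10: [PARSE:-, VALIDATE:-, TRANSFORM:P6(v=45,ok=T), EMIT:-] out:P5(v=0); bubbles=3
Tick 11: [PARSE:-, VALIDATE:-, TRANSFORM:-, EMIT:P6(v=45,ok=T)] out:-; bubbles=3
Tick 12: [PARSE:-, VALIDATE:-, TRANSFORM:-, EMIT:-] out:P6(v=45); bubbles=4
Total bubble-slots: 24

Answer: 24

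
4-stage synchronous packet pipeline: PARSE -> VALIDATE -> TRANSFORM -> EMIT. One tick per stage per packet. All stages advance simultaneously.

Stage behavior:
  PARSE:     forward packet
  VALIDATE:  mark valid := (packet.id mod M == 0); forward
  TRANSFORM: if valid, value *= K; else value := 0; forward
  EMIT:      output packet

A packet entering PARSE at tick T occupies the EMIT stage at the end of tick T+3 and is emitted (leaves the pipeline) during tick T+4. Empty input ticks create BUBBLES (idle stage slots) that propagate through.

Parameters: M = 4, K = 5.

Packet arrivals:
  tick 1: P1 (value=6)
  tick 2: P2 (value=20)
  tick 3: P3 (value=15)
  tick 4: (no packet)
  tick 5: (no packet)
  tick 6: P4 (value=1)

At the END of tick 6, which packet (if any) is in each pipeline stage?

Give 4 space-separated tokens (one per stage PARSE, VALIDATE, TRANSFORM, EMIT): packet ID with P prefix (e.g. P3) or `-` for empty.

Answer: P4 - - P3

Derivation:
Tick 1: [PARSE:P1(v=6,ok=F), VALIDATE:-, TRANSFORM:-, EMIT:-] out:-; in:P1
Tick 2: [PARSE:P2(v=20,ok=F), VALIDATE:P1(v=6,ok=F), TRANSFORM:-, EMIT:-] out:-; in:P2
Tick 3: [PARSE:P3(v=15,ok=F), VALIDATE:P2(v=20,ok=F), TRANSFORM:P1(v=0,ok=F), EMIT:-] out:-; in:P3
Tick 4: [PARSE:-, VALIDATE:P3(v=15,ok=F), TRANSFORM:P2(v=0,ok=F), EMIT:P1(v=0,ok=F)] out:-; in:-
Tick 5: [PARSE:-, VALIDATE:-, TRANSFORM:P3(v=0,ok=F), EMIT:P2(v=0,ok=F)] out:P1(v=0); in:-
Tick 6: [PARSE:P4(v=1,ok=F), VALIDATE:-, TRANSFORM:-, EMIT:P3(v=0,ok=F)] out:P2(v=0); in:P4
At end of tick 6: ['P4', '-', '-', 'P3']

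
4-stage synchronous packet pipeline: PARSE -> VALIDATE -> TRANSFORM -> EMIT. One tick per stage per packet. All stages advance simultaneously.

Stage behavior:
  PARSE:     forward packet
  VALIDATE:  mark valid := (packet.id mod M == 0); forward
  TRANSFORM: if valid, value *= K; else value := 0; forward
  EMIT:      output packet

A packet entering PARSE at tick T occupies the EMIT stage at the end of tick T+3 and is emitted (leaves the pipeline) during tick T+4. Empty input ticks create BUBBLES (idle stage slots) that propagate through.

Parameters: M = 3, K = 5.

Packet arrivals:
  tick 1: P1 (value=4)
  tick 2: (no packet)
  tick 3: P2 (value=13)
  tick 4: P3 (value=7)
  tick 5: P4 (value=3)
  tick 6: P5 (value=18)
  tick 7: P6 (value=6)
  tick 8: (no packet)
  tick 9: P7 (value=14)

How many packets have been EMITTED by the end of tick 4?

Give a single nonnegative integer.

Tick 1: [PARSE:P1(v=4,ok=F), VALIDATE:-, TRANSFORM:-, EMIT:-] out:-; in:P1
Tick 2: [PARSE:-, VALIDATE:P1(v=4,ok=F), TRANSFORM:-, EMIT:-] out:-; in:-
Tick 3: [PARSE:P2(v=13,ok=F), VALIDATE:-, TRANSFORM:P1(v=0,ok=F), EMIT:-] out:-; in:P2
Tick 4: [PARSE:P3(v=7,ok=F), VALIDATE:P2(v=13,ok=F), TRANSFORM:-, EMIT:P1(v=0,ok=F)] out:-; in:P3
Emitted by tick 4: []

Answer: 0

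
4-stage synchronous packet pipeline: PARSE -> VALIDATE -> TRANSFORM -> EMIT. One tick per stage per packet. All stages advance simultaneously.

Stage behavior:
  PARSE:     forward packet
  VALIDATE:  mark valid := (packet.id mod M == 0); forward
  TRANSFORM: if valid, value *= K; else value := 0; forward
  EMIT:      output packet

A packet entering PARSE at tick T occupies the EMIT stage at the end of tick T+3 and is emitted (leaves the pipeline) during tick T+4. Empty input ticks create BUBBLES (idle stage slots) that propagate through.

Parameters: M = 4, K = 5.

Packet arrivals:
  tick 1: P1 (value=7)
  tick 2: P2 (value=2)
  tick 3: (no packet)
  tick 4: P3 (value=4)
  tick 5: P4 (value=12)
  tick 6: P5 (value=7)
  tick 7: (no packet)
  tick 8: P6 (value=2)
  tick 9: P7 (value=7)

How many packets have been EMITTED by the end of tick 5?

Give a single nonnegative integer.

Answer: 1

Derivation:
Tick 1: [PARSE:P1(v=7,ok=F), VALIDATE:-, TRANSFORM:-, EMIT:-] out:-; in:P1
Tick 2: [PARSE:P2(v=2,ok=F), VALIDATE:P1(v=7,ok=F), TRANSFORM:-, EMIT:-] out:-; in:P2
Tick 3: [PARSE:-, VALIDATE:P2(v=2,ok=F), TRANSFORM:P1(v=0,ok=F), EMIT:-] out:-; in:-
Tick 4: [PARSE:P3(v=4,ok=F), VALIDATE:-, TRANSFORM:P2(v=0,ok=F), EMIT:P1(v=0,ok=F)] out:-; in:P3
Tick 5: [PARSE:P4(v=12,ok=F), VALIDATE:P3(v=4,ok=F), TRANSFORM:-, EMIT:P2(v=0,ok=F)] out:P1(v=0); in:P4
Emitted by tick 5: ['P1']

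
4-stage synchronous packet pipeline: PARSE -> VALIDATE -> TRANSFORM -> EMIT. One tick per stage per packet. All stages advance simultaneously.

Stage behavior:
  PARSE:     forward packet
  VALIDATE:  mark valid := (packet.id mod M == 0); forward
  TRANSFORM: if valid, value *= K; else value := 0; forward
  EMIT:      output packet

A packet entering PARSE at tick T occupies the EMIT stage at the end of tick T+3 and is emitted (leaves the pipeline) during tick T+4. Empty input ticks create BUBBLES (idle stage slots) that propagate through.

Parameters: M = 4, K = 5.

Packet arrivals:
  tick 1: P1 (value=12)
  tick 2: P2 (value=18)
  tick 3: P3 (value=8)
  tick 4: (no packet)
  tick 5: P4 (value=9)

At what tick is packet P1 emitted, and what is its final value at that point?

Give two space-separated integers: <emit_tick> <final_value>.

Answer: 5 0

Derivation:
Tick 1: [PARSE:P1(v=12,ok=F), VALIDATE:-, TRANSFORM:-, EMIT:-] out:-; in:P1
Tick 2: [PARSE:P2(v=18,ok=F), VALIDATE:P1(v=12,ok=F), TRANSFORM:-, EMIT:-] out:-; in:P2
Tick 3: [PARSE:P3(v=8,ok=F), VALIDATE:P2(v=18,ok=F), TRANSFORM:P1(v=0,ok=F), EMIT:-] out:-; in:P3
Tick 4: [PARSE:-, VALIDATE:P3(v=8,ok=F), TRANSFORM:P2(v=0,ok=F), EMIT:P1(v=0,ok=F)] out:-; in:-
Tick 5: [PARSE:P4(v=9,ok=F), VALIDATE:-, TRANSFORM:P3(v=0,ok=F), EMIT:P2(v=0,ok=F)] out:P1(v=0); in:P4
Tick 6: [PARSE:-, VALIDATE:P4(v=9,ok=T), TRANSFORM:-, EMIT:P3(v=0,ok=F)] out:P2(v=0); in:-
Tick 7: [PARSE:-, VALIDATE:-, TRANSFORM:P4(v=45,ok=T), EMIT:-] out:P3(v=0); in:-
Tick 8: [PARSE:-, VALIDATE:-, TRANSFORM:-, EMIT:P4(v=45,ok=T)] out:-; in:-
Tick 9: [PARSE:-, VALIDATE:-, TRANSFORM:-, EMIT:-] out:P4(v=45); in:-
P1: arrives tick 1, valid=False (id=1, id%4=1), emit tick 5, final value 0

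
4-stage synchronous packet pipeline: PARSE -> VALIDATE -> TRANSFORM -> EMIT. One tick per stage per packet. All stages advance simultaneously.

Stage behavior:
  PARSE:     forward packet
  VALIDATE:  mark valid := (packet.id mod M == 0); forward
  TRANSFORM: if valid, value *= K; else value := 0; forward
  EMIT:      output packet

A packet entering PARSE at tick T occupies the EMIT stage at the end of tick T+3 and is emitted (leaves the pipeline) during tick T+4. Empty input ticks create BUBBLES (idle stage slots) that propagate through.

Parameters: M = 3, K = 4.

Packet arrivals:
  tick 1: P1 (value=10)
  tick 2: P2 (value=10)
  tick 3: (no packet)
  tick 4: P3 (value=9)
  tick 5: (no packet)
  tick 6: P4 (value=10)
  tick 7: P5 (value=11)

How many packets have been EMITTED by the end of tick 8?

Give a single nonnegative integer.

Tick 1: [PARSE:P1(v=10,ok=F), VALIDATE:-, TRANSFORM:-, EMIT:-] out:-; in:P1
Tick 2: [PARSE:P2(v=10,ok=F), VALIDATE:P1(v=10,ok=F), TRANSFORM:-, EMIT:-] out:-; in:P2
Tick 3: [PARSE:-, VALIDATE:P2(v=10,ok=F), TRANSFORM:P1(v=0,ok=F), EMIT:-] out:-; in:-
Tick 4: [PARSE:P3(v=9,ok=F), VALIDATE:-, TRANSFORM:P2(v=0,ok=F), EMIT:P1(v=0,ok=F)] out:-; in:P3
Tick 5: [PARSE:-, VALIDATE:P3(v=9,ok=T), TRANSFORM:-, EMIT:P2(v=0,ok=F)] out:P1(v=0); in:-
Tick 6: [PARSE:P4(v=10,ok=F), VALIDATE:-, TRANSFORM:P3(v=36,ok=T), EMIT:-] out:P2(v=0); in:P4
Tick 7: [PARSE:P5(v=11,ok=F), VALIDATE:P4(v=10,ok=F), TRANSFORM:-, EMIT:P3(v=36,ok=T)] out:-; in:P5
Tick 8: [PARSE:-, VALIDATE:P5(v=11,ok=F), TRANSFORM:P4(v=0,ok=F), EMIT:-] out:P3(v=36); in:-
Emitted by tick 8: ['P1', 'P2', 'P3']

Answer: 3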